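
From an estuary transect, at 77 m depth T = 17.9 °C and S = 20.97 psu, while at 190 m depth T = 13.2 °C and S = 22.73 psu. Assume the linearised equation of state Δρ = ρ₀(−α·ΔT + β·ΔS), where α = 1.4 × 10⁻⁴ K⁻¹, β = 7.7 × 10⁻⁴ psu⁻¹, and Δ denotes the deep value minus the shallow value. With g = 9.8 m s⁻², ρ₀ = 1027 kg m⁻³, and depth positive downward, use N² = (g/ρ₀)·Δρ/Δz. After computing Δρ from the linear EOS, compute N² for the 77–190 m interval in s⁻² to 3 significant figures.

1.75 × 10⁻⁴ s⁻²

ΔT = -4.7 K, ΔS = +1.76 psu (deep − shallow).
Δρ/ρ₀ = −αΔT + βΔS = 6.58 × 10⁻⁴ + 1.3552 × 10⁻³ = 2.0132 × 10⁻³, so Δρ ≈ 2.068 kg m⁻³.
N² = (g/ρ₀)·Δρ/Δz = g·(Δρ/ρ₀)/Δz = 9.8 × 2.0132 × 10⁻³ / 113 = 1.7460 × 10⁻⁴ s⁻² ≈ 1.75 × 10⁻⁴ s⁻².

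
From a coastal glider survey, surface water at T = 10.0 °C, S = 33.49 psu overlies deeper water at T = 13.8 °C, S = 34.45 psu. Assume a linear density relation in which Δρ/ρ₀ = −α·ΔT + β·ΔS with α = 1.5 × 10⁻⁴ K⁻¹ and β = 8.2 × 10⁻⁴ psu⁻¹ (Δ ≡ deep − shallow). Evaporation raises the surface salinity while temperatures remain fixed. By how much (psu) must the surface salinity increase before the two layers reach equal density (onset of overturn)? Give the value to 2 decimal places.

Neutral buoyancy requires −α(T_deep − T_surf) + β(S_deep − S_surf′) = 0.
S_surf′ = S_deep − (α/β)·ΔT = 34.45 − (1.5 × 10⁻⁴/8.2 × 10⁻⁴)·(+3.8) = 33.7549 psu.
Increase required: 33.7549 − 33.49 = 0.2649 psu.

0.26 psu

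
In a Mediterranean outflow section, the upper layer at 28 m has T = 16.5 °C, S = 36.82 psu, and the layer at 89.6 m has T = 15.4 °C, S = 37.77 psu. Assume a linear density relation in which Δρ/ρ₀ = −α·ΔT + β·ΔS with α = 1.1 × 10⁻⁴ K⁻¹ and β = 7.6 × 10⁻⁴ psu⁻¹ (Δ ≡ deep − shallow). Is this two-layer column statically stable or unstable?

stable

ΔT = 15.4 − 16.5 = -1.1 K and ΔS = 37.77 − 36.82 = +0.95 psu (deep − shallow).
−αΔT = 1.21 × 10⁻⁴; βΔS = 7.22 × 10⁻⁴; sum Δρ/ρ₀ = 8.43 × 10⁻⁴.
Δρ/ρ₀ > 0, so Δρ > 0: deeper water is denser → statically stable.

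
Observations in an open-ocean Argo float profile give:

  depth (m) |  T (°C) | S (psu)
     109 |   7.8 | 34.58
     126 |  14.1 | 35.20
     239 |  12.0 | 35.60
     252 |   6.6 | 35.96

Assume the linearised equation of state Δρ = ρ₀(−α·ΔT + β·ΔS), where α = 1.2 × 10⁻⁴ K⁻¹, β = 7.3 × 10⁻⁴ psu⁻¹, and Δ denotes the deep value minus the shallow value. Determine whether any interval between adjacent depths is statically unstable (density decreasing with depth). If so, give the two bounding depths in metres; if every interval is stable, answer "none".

Evaluate Δρ/ρ₀ = −αΔT + βΔS across each adjacent pair:
  109–126 m: −αΔT+βΔS = −(1.2 × 10⁻⁴)(+6.3)+(7.3 × 10⁻⁴)(+0.62) = -3.0 × 10⁻⁴ → UNSTABLE
  126–239 m: −αΔT+βΔS = −(1.2 × 10⁻⁴)(-2.1)+(7.3 × 10⁻⁴)(+0.40) = 5.4 × 10⁻⁴ → stable
  239–252 m: −αΔT+βΔS = −(1.2 × 10⁻⁴)(-5.4)+(7.3 × 10⁻⁴)(+0.36) = 9.1 × 10⁻⁴ → stable
The 109–126 m interval has Δρ < 0: lighter water underlies denser water.

109–126 m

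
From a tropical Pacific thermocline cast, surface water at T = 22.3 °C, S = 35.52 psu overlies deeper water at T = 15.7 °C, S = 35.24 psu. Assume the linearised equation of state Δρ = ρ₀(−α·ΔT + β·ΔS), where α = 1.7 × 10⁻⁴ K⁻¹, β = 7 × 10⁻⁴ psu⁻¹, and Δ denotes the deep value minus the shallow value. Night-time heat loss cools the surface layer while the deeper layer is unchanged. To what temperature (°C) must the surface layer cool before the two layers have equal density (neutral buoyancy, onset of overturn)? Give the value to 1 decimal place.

16.9 °C

Neutral buoyancy requires Δρ = 0, i.e. −α(T_deep − T_surf′) + β(S_deep − S_surf) = 0.
T_surf′ = T_deep − (β/α)·ΔS = 15.7 − (7 × 10⁻⁴/1.7 × 10⁻⁴)·(-0.28) = 16.853 °C.
Cooling required: 22.3 − (16.853) = 5.447 °C.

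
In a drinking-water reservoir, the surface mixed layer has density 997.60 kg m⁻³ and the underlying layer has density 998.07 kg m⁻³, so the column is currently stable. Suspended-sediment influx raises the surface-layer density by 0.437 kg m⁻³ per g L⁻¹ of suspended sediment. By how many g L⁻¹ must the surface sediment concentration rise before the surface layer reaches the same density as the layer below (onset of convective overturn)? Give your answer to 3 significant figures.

Density deficit of the surface layer: 998.07 − 997.60 = 0.47 kg m⁻³.
Required change = 0.47 / 0.437 = 1.08 g L⁻¹.

1.08 g L⁻¹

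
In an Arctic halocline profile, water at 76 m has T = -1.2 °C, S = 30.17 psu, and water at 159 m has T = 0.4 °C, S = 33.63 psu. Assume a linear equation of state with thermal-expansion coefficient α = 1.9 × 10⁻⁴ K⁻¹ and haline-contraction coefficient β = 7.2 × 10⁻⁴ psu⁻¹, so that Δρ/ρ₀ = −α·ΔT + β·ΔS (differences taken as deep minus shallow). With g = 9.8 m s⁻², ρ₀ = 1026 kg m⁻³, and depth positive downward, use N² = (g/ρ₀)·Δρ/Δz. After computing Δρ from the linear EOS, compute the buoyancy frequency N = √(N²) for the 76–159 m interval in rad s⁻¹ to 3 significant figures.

ΔT = +1.6 K, ΔS = +3.46 psu (deep − shallow).
Δρ/ρ₀ = −αΔT + βΔS = -3.04 × 10⁻⁴ + 2.4912 × 10⁻³ = 2.1872 × 10⁻³, so Δρ ≈ 2.244 kg m⁻³.
N² = (g/ρ₀)·Δρ/Δz = g·(Δρ/ρ₀)/Δz = 9.8 × 2.1872 × 10⁻³ / 83 = 2.5825 × 10⁻⁴ s⁻².
N = √(2.5825 × 10⁻⁴) = 0.016070 rad s⁻¹ ≈ 0.0161 rad s⁻¹.

0.0161 rad s⁻¹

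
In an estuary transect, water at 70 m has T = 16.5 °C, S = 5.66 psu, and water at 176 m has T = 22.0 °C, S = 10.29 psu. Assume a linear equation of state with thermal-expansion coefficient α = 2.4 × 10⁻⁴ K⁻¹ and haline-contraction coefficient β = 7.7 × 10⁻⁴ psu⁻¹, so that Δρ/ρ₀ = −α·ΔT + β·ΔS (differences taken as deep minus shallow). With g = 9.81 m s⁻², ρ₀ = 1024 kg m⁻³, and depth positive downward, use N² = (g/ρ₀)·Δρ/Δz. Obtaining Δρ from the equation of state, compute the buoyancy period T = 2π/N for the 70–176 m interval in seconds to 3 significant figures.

ΔT = +5.5 K, ΔS = +4.63 psu (deep − shallow).
Δρ/ρ₀ = −αΔT + βΔS = -1.32 × 10⁻³ + 3.5651 × 10⁻³ = 2.2451 × 10⁻³, so Δρ ≈ 2.299 kg m⁻³.
N² = (g/ρ₀)·Δρ/Δz = g·(Δρ/ρ₀)/Δz = 9.81 × 2.2451 × 10⁻³ / 106 = 2.0778 × 10⁻⁴ s⁻².
N = √(2.0778 × 10⁻⁴) = 0.014415 rad s⁻¹ → T = 2π/N = 435.88 s ≈ 436 s.

436 s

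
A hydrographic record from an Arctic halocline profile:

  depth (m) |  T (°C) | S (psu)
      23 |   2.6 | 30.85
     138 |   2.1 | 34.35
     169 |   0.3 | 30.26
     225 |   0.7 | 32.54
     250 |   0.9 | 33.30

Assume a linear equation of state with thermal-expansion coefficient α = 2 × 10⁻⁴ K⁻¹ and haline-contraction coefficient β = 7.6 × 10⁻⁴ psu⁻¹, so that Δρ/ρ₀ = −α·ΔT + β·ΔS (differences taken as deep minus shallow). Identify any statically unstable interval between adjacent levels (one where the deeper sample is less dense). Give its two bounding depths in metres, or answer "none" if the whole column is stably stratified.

Evaluate Δρ/ρ₀ = −αΔT + βΔS across each adjacent pair:
  23–138 m: −αΔT+βΔS = −(2 × 10⁻⁴)(-0.5)+(7.6 × 10⁻⁴)(+3.50) = 2.8 × 10⁻³ → stable
  138–169 m: −αΔT+βΔS = −(2 × 10⁻⁴)(-1.8)+(7.6 × 10⁻⁴)(-4.09) = -2.7 × 10⁻³ → UNSTABLE
  169–225 m: −αΔT+βΔS = −(2 × 10⁻⁴)(+0.4)+(7.6 × 10⁻⁴)(+2.28) = 1.7 × 10⁻³ → stable
  225–250 m: −αΔT+βΔS = −(2 × 10⁻⁴)(+0.2)+(7.6 × 10⁻⁴)(+0.76) = 5.4 × 10⁻⁴ → stable
The 138–169 m interval has Δρ < 0: lighter water underlies denser water.

138–169 m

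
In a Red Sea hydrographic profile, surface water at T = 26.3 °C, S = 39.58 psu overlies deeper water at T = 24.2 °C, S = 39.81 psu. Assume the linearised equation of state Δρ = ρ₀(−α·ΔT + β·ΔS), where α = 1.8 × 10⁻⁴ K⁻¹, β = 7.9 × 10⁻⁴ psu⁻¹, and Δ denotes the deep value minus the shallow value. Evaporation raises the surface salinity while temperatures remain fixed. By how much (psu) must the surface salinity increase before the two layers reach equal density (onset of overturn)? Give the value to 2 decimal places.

Neutral buoyancy requires −α(T_deep − T_surf) + β(S_deep − S_surf′) = 0.
S_surf′ = S_deep − (α/β)·ΔT = 39.81 − (1.8 × 10⁻⁴/7.9 × 10⁻⁴)·(-2.1) = 40.2885 psu.
Increase required: 40.2885 − 39.58 = 0.7085 psu.

0.71 psu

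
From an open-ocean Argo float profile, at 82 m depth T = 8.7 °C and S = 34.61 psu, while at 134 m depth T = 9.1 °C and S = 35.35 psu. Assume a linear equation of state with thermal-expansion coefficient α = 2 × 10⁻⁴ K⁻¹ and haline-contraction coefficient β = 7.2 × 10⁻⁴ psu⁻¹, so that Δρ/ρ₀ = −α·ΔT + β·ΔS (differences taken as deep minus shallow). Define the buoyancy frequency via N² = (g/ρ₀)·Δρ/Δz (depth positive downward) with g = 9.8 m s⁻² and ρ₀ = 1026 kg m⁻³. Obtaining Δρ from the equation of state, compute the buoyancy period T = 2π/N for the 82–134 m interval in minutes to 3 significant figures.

11.3 min

ΔT = +0.4 K, ΔS = +0.74 psu (deep − shallow).
Δρ/ρ₀ = −αΔT + βΔS = -8.00 × 10⁻⁵ + 5.328 × 10⁻⁴ = 4.528 × 10⁻⁴, so Δρ ≈ 0.4646 kg m⁻³.
N² = (g/ρ₀)·Δρ/Δz = g·(Δρ/ρ₀)/Δz = 9.8 × 4.528 × 10⁻⁴ / 52 = 8.5335 × 10⁻⁵ s⁻².
N = √(8.5335 × 10⁻⁵) = 9.2377 × 10⁻³ rad s⁻¹ → T = 2π/N = 680.17 s = 11.336 min ≈ 11.3 min.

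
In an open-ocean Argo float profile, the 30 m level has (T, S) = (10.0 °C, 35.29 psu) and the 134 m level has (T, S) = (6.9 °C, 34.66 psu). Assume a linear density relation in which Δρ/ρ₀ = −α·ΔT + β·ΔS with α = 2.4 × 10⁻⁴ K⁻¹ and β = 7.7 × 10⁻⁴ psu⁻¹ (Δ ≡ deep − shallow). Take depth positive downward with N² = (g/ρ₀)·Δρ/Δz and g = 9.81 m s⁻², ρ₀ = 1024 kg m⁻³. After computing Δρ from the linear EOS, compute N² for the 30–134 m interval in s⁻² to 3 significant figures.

ΔT = -3.1 K, ΔS = -0.63 psu (deep − shallow).
Δρ/ρ₀ = −αΔT + βΔS = 7.44 × 10⁻⁴ − 4.851 × 10⁻⁴ = 2.589 × 10⁻⁴, so Δρ ≈ 0.2651 kg m⁻³.
N² = (g/ρ₀)·Δρ/Δz = g·(Δρ/ρ₀)/Δz = 9.81 × 2.589 × 10⁻⁴ / 104 = 2.4421 × 10⁻⁵ s⁻² ≈ 2.44 × 10⁻⁵ s⁻².

2.44 × 10⁻⁵ s⁻²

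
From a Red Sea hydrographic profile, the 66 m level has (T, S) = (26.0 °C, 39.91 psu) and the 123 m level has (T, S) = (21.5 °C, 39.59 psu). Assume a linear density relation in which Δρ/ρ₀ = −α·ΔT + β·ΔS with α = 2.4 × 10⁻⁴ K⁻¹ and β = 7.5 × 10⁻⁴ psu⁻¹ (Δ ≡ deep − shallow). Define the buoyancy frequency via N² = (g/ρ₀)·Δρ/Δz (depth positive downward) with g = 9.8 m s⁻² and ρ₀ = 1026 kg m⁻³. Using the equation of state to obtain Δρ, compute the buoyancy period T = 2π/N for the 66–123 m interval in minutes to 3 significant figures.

ΔT = -4.5 K, ΔS = -0.32 psu (deep − shallow).
Δρ/ρ₀ = −αΔT + βΔS = 1.08 × 10⁻³ − 2.40 × 10⁻⁴ = 8.40 × 10⁻⁴, so Δρ ≈ 0.8618 kg m⁻³.
N² = (g/ρ₀)·Δρ/Δz = g·(Δρ/ρ₀)/Δz = 9.8 × 8.40 × 10⁻⁴ / 57 = 1.4442 × 10⁻⁴ s⁻².
N = √(1.4442 × 10⁻⁴) = 0.012017 rad s⁻¹ → T = 2π/N = 522.86 s = 8.7143 min ≈ 8.71 min.

8.71 min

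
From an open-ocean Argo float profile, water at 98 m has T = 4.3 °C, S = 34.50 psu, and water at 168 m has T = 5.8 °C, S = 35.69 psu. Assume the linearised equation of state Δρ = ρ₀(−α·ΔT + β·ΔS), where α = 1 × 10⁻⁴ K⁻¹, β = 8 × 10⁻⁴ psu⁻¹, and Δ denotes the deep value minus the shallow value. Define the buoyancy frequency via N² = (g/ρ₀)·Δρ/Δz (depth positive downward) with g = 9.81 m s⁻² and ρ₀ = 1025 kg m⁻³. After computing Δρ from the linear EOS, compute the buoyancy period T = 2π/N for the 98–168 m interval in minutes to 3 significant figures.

ΔT = +1.5 K, ΔS = +1.19 psu (deep − shallow).
Δρ/ρ₀ = −αΔT + βΔS = -1.50 × 10⁻⁴ + 9.52 × 10⁻⁴ = 8.02 × 10⁻⁴, so Δρ ≈ 0.8220 kg m⁻³.
N² = (g/ρ₀)·Δρ/Δz = g·(Δρ/ρ₀)/Δz = 9.81 × 8.02 × 10⁻⁴ / 70 = 1.1239 × 10⁻⁴ s⁻².
N = √(1.1239 × 10⁻⁴) = 0.010601 rad s⁻¹ → T = 2π/N = 592.70 s = 9.8783 min ≈ 9.88 min.

9.88 min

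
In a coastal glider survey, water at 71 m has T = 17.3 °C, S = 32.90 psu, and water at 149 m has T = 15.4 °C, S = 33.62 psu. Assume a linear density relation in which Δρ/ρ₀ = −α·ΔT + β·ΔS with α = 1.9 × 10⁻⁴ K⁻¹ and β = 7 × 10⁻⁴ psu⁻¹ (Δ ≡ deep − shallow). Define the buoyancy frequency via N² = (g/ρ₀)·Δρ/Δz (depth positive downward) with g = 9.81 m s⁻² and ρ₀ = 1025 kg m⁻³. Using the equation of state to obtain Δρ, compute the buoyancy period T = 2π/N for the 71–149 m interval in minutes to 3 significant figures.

10.0 min

ΔT = -1.9 K, ΔS = +0.72 psu (deep − shallow).
Δρ/ρ₀ = −αΔT + βΔS = 3.61 × 10⁻⁴ + 5.04 × 10⁻⁴ = 8.65 × 10⁻⁴, so Δρ ≈ 0.8866 kg m⁻³.
N² = (g/ρ₀)·Δρ/Δz = g·(Δρ/ρ₀)/Δz = 9.81 × 8.65 × 10⁻⁴ / 78 = 1.0879 × 10⁻⁴ s⁻².
N = √(1.0879 × 10⁻⁴) = 0.010430 rad s⁻¹ → T = 2π/N = 602.41 s = 10.040 min ≈ 10.0 min.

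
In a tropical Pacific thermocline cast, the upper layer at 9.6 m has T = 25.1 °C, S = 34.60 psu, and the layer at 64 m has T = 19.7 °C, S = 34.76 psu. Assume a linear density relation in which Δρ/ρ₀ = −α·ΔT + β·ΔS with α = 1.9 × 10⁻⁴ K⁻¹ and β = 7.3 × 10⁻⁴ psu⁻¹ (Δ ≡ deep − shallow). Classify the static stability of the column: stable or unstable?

stable

ΔT = 19.7 − 25.1 = -5.4 K and ΔS = 34.76 − 34.60 = +0.16 psu (deep − shallow).
−αΔT = 1.026 × 10⁻³; βΔS = 1.168 × 10⁻⁴; sum Δρ/ρ₀ = 1.1428 × 10⁻³.
Δρ/ρ₀ > 0, so Δρ > 0: deeper water is denser → statically stable.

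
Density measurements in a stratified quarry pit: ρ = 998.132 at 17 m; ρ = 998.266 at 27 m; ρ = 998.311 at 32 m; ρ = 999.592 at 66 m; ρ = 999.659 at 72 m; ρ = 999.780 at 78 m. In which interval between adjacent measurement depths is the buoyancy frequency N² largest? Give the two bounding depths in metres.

32–66 m

Compute the density gradient over each adjacent pair:
  17–27 m: Δρ/Δz = 0.134/10 = 0.013 kg m⁻⁴
  27–32 m: Δρ/Δz = 0.045/5 = 9.0 × 10⁻³ kg m⁻⁴
  32–66 m: Δρ/Δz = 1.281/34 = 0.038 kg m⁻⁴
  66–72 m: Δρ/Δz = 0.067/6 = 0.011 kg m⁻⁴
  72–78 m: Δρ/Δz = 0.121/6 = 0.020 kg m⁻⁴
The largest gradient is in the 32–66 m interval — the pycnocline.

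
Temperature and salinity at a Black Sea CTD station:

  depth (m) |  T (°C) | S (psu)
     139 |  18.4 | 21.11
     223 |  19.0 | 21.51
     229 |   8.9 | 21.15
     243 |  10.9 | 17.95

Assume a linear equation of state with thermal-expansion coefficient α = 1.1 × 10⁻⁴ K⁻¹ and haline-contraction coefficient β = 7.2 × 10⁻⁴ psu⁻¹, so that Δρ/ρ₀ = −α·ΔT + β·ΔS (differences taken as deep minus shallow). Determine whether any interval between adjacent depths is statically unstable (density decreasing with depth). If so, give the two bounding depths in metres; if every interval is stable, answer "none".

229–243 m

Evaluate Δρ/ρ₀ = −αΔT + βΔS across each adjacent pair:
  139–223 m: −αΔT+βΔS = −(1.1 × 10⁻⁴)(+0.6)+(7.2 × 10⁻⁴)(+0.40) = 2.2 × 10⁻⁴ → stable
  223–229 m: −αΔT+βΔS = −(1.1 × 10⁻⁴)(-10.1)+(7.2 × 10⁻⁴)(-0.36) = 8.5 × 10⁻⁴ → stable
  229–243 m: −αΔT+βΔS = −(1.1 × 10⁻⁴)(+2.0)+(7.2 × 10⁻⁴)(-3.20) = -2.5 × 10⁻³ → UNSTABLE
The 229–243 m interval has Δρ < 0: lighter water underlies denser water.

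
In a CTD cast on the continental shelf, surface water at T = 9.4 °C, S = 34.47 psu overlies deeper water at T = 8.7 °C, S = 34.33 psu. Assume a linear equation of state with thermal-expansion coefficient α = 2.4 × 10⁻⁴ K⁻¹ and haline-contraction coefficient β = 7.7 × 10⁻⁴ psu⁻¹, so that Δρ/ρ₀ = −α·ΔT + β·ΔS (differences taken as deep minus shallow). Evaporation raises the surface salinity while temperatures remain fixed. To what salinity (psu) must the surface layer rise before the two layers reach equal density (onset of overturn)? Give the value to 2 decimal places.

Neutral buoyancy requires −α(T_deep − T_surf) + β(S_deep − S_surf′) = 0.
S_surf′ = S_deep − (α/β)·ΔT = 34.33 − (2.4 × 10⁻⁴/7.7 × 10⁻⁴)·(-0.7) = 34.5482 psu.
Increase required: 34.5482 − 34.47 = 0.0782 psu.

34.55 psu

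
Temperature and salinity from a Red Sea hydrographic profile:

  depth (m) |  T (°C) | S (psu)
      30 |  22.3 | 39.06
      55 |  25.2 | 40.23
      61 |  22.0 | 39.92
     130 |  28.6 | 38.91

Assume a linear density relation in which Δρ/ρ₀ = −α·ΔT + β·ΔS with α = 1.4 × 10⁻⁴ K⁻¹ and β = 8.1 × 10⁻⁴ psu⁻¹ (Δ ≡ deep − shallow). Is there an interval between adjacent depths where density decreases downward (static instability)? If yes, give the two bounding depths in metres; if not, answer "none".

Evaluate Δρ/ρ₀ = −αΔT + βΔS across each adjacent pair:
  30–55 m: −αΔT+βΔS = −(1.4 × 10⁻⁴)(+2.9)+(8.1 × 10⁻⁴)(+1.17) = 5.4 × 10⁻⁴ → stable
  55–61 m: −αΔT+βΔS = −(1.4 × 10⁻⁴)(-3.2)+(8.1 × 10⁻⁴)(-0.31) = 2.0 × 10⁻⁴ → stable
  61–130 m: −αΔT+βΔS = −(1.4 × 10⁻⁴)(+6.6)+(8.1 × 10⁻⁴)(-1.01) = -1.7 × 10⁻³ → UNSTABLE
The 61–130 m interval has Δρ < 0: lighter water underlies denser water.

61–130 m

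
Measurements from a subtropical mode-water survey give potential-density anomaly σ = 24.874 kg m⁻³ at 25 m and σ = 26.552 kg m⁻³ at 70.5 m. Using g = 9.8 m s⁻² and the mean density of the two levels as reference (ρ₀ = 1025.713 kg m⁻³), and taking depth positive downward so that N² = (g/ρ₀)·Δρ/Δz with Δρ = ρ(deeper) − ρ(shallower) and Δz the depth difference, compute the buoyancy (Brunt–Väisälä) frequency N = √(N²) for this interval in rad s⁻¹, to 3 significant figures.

0.0188 rad s⁻¹

Δρ = 1026.552 − 1024.874 = 1.678 kg m⁻³ over Δz = 70.5 − 25 = 45.5 m.
N² = (9.8/1025.713) × (1.678/45.5) = 3.5236 × 10⁻⁴ s⁻².
N = √(3.5236 × 10⁻⁴) = 0.018771 rad s⁻¹ ≈ 0.0188 rad s⁻¹.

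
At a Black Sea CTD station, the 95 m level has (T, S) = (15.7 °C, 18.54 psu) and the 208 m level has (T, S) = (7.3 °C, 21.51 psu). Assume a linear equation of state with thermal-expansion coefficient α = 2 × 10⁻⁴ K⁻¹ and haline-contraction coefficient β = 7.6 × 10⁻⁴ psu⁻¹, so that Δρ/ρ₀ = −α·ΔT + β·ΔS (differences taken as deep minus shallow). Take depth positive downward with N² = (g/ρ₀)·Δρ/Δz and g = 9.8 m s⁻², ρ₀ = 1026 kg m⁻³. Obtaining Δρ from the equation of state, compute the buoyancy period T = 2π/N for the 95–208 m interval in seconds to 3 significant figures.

340 s

ΔT = -8.4 K, ΔS = +2.97 psu (deep − shallow).
Δρ/ρ₀ = −αΔT + βΔS = 1.68 × 10⁻³ + 2.2572 × 10⁻³ = 3.9372 × 10⁻³, so Δρ ≈ 4.040 kg m⁻³.
N² = (g/ρ₀)·Δρ/Δz = g·(Δρ/ρ₀)/Δz = 9.8 × 3.9372 × 10⁻³ / 113 = 3.4146 × 10⁻⁴ s⁻².
N = √(3.4146 × 10⁻⁴) = 0.018479 rad s⁻¹ → T = 2π/N = 340.02 s ≈ 340 s.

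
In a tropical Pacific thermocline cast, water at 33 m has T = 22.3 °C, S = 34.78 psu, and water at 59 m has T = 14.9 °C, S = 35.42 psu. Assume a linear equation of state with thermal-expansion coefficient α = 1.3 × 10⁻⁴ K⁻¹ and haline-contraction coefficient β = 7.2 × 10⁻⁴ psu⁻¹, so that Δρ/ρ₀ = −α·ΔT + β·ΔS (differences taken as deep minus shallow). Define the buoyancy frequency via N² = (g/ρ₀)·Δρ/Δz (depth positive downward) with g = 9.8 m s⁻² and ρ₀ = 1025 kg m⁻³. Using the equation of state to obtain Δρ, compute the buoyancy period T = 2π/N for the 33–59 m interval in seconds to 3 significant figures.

ΔT = -7.4 K, ΔS = +0.64 psu (deep − shallow).
Δρ/ρ₀ = −αΔT + βΔS = 9.62 × 10⁻⁴ + 4.608 × 10⁻⁴ = 1.4228 × 10⁻³, so Δρ ≈ 1.458 kg m⁻³.
N² = (g/ρ₀)·Δρ/Δz = g·(Δρ/ρ₀)/Δz = 9.8 × 1.4228 × 10⁻³ / 26 = 5.3629 × 10⁻⁴ s⁻².
N = √(5.3629 × 10⁻⁴) = 0.023158 rad s⁻¹ → T = 2π/N = 271.32 s ≈ 271 s.

271 s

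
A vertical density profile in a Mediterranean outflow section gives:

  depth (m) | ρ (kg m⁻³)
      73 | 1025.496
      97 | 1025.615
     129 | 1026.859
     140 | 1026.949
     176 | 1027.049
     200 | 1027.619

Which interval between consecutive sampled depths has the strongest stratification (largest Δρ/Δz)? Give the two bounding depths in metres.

97–129 m

Compute the density gradient over each adjacent pair:
  73–97 m: Δρ/Δz = 0.119/24 = 5.0 × 10⁻³ kg m⁻⁴
  97–129 m: Δρ/Δz = 1.244/32 = 0.039 kg m⁻⁴
  129–140 m: Δρ/Δz = 0.090/11 = 8.2 × 10⁻³ kg m⁻⁴
  140–176 m: Δρ/Δz = 0.100/36 = 2.8 × 10⁻³ kg m⁻⁴
  176–200 m: Δρ/Δz = 0.570/24 = 0.024 kg m⁻⁴
The largest gradient is in the 97–129 m interval — the pycnocline.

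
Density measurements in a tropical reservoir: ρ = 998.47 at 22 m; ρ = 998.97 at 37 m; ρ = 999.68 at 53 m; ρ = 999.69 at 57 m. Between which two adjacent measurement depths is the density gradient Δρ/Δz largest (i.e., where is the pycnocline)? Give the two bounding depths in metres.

37–53 m

Compute the density gradient over each adjacent pair:
  22–37 m: Δρ/Δz = 0.50/15 = 0.033 kg m⁻⁴
  37–53 m: Δρ/Δz = 0.71/16 = 0.044 kg m⁻⁴
  53–57 m: Δρ/Δz = 0.01/4 = 2.5 × 10⁻³ kg m⁻⁴
The largest gradient is in the 37–53 m interval — the pycnocline.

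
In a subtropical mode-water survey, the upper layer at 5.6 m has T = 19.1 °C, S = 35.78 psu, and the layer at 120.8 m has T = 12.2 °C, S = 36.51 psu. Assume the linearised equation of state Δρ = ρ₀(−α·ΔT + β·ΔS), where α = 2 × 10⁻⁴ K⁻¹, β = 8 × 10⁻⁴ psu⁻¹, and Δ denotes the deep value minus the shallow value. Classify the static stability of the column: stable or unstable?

ΔT = 12.2 − 19.1 = -6.9 K and ΔS = 36.51 − 35.78 = +0.73 psu (deep − shallow).
−αΔT = 1.38 × 10⁻³; βΔS = 5.84 × 10⁻⁴; sum Δρ/ρ₀ = 1.964 × 10⁻³.
Δρ/ρ₀ > 0, so Δρ > 0: deeper water is denser → statically stable.

stable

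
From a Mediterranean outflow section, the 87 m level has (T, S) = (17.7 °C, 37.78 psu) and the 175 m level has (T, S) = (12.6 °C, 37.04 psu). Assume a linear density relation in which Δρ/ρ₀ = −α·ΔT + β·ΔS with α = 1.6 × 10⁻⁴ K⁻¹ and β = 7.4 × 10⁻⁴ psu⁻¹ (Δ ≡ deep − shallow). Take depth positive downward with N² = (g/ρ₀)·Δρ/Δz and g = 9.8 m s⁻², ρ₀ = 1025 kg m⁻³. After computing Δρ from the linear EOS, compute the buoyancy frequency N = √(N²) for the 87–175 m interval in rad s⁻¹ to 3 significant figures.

5.47 × 10⁻³ rad s⁻¹

ΔT = -5.1 K, ΔS = -0.74 psu (deep − shallow).
Δρ/ρ₀ = −αΔT + βΔS = 8.16 × 10⁻⁴ − 5.476 × 10⁻⁴ = 2.684 × 10⁻⁴, so Δρ ≈ 0.2751 kg m⁻³.
N² = (g/ρ₀)·Δρ/Δz = g·(Δρ/ρ₀)/Δz = 9.8 × 2.684 × 10⁻⁴ / 88 = 2.9890 × 10⁻⁵ s⁻².
N = √(2.9890 × 10⁻⁵) = 5.4672 × 10⁻³ rad s⁻¹ ≈ 5.47 × 10⁻³ rad s⁻¹.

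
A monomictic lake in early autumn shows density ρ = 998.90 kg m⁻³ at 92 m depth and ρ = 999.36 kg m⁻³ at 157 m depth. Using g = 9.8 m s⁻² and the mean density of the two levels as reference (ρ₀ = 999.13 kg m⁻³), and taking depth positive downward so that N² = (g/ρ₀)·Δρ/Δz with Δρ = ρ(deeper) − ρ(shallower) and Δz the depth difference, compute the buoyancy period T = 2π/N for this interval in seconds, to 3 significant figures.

754 s

Δρ = 999.36 − 998.90 = 0.46 kg m⁻³ over Δz = 157 − 92 = 65 m.
N² = (9.8/999.13) × (0.46/65) = 6.9414 × 10⁻⁵ s⁻².
N = √(6.9414 × 10⁻⁵) = 8.3315 × 10⁻³ rad s⁻¹, so T = 2π/N = 754.15 s ≈ 754 s.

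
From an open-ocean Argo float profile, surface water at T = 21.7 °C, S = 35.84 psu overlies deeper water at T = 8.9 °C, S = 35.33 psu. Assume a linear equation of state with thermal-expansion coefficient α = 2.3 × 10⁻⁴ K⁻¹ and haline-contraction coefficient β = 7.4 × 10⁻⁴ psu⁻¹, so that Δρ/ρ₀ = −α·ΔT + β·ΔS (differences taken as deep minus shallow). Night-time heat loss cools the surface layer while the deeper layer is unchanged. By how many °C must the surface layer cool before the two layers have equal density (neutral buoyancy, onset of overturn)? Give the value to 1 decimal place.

11.2 °C

Neutral buoyancy requires Δρ = 0, i.e. −α(T_deep − T_surf′) + β(S_deep − S_surf) = 0.
T_surf′ = T_deep − (β/α)·ΔS = 8.9 − (7.4 × 10⁻⁴/2.3 × 10⁻⁴)·(-0.51) = 10.541 °C.
Cooling required: 21.7 − (10.541) = 11.159 °C.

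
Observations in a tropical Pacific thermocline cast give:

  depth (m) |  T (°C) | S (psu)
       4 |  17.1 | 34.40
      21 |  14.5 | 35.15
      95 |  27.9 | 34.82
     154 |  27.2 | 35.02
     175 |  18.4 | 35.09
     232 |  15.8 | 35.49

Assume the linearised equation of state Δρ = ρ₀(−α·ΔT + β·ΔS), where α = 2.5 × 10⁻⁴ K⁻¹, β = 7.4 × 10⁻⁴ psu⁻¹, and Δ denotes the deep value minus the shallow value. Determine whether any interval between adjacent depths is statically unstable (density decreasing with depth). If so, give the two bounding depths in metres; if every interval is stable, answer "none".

Evaluate Δρ/ρ₀ = −αΔT + βΔS across each adjacent pair:
  4–21 m: −αΔT+βΔS = −(2.5 × 10⁻⁴)(-2.6)+(7.4 × 10⁻⁴)(+0.75) = 1.2 × 10⁻³ → stable
  21–95 m: −αΔT+βΔS = −(2.5 × 10⁻⁴)(+13.4)+(7.4 × 10⁻⁴)(-0.33) = -3.6 × 10⁻³ → UNSTABLE
  95–154 m: −αΔT+βΔS = −(2.5 × 10⁻⁴)(-0.7)+(7.4 × 10⁻⁴)(+0.20) = 3.2 × 10⁻⁴ → stable
  154–175 m: −αΔT+βΔS = −(2.5 × 10⁻⁴)(-8.8)+(7.4 × 10⁻⁴)(+0.07) = 2.3 × 10⁻³ → stable
  175–232 m: −αΔT+βΔS = −(2.5 × 10⁻⁴)(-2.6)+(7.4 × 10⁻⁴)(+0.40) = 9.5 × 10⁻⁴ → stable
The 21–95 m interval has Δρ < 0: lighter water underlies denser water.

21–95 m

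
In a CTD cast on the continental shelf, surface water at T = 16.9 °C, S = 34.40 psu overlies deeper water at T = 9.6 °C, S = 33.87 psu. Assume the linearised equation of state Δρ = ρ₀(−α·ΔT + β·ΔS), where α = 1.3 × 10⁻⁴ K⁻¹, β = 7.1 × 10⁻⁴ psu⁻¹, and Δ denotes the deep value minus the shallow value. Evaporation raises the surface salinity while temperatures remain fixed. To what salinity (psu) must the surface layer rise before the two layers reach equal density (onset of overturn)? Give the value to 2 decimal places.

35.21 psu

Neutral buoyancy requires −α(T_deep − T_surf) + β(S_deep − S_surf′) = 0.
S_surf′ = S_deep − (α/β)·ΔT = 33.87 − (1.3 × 10⁻⁴/7.1 × 10⁻⁴)·(-7.3) = 35.2066 psu.
Increase required: 35.2066 − 34.40 = 0.8066 psu.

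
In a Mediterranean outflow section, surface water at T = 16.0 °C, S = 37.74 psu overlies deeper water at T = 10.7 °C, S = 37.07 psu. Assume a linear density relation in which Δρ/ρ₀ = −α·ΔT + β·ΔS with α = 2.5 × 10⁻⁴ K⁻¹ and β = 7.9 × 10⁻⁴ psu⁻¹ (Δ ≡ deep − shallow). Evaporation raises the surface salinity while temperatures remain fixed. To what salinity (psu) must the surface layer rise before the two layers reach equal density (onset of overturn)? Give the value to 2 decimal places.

38.75 psu

Neutral buoyancy requires −α(T_deep − T_surf) + β(S_deep − S_surf′) = 0.
S_surf′ = S_deep − (α/β)·ΔT = 37.07 − (2.5 × 10⁻⁴/7.9 × 10⁻⁴)·(-5.3) = 38.7472 psu.
Increase required: 38.7472 − 37.74 = 1.0072 psu.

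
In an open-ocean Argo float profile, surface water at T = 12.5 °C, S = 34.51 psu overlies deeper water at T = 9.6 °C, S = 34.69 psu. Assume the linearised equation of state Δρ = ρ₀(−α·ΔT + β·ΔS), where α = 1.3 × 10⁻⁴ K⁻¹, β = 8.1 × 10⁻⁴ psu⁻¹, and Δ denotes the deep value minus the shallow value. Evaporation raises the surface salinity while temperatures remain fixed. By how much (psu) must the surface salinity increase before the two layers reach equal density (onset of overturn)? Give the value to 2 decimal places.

0.65 psu

Neutral buoyancy requires −α(T_deep − T_surf) + β(S_deep − S_surf′) = 0.
S_surf′ = S_deep − (α/β)·ΔT = 34.69 − (1.3 × 10⁻⁴/8.1 × 10⁻⁴)·(-2.9) = 35.1554 psu.
Increase required: 35.1554 − 34.51 = 0.6454 psu.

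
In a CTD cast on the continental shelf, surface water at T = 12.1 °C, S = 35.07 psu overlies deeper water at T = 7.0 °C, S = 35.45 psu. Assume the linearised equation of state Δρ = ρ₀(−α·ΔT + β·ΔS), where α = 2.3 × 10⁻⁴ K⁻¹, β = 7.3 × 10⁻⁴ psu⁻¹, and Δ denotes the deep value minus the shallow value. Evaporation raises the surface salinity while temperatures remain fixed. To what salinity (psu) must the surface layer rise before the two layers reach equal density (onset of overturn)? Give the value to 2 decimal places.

Neutral buoyancy requires −α(T_deep − T_surf) + β(S_deep − S_surf′) = 0.
S_surf′ = S_deep − (α/β)·ΔT = 35.45 − (2.3 × 10⁻⁴/7.3 × 10⁻⁴)·(-5.1) = 37.0568 psu.
Increase required: 37.0568 − 35.07 = 1.9868 psu.

37.06 psu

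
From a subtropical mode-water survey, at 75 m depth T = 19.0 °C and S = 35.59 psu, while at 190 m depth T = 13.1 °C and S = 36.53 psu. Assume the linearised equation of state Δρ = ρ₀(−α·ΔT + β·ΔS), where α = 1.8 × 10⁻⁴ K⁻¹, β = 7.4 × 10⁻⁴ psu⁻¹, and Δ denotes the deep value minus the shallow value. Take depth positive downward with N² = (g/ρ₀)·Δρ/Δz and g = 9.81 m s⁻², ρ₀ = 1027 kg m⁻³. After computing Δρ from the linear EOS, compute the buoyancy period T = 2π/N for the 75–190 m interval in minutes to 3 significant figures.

ΔT = -5.9 K, ΔS = +0.94 psu (deep − shallow).
Δρ/ρ₀ = −αΔT + βΔS = 1.062 × 10⁻³ + 6.956 × 10⁻⁴ = 1.7576 × 10⁻³, so Δρ ≈ 1.805 kg m⁻³.
N² = (g/ρ₀)·Δρ/Δz = g·(Δρ/ρ₀)/Δz = 9.81 × 1.7576 × 10⁻³ / 115 = 1.4993 × 10⁻⁴ s⁻².
N = √(1.4993 × 10⁻⁴) = 0.012245 rad s⁻¹ → T = 2π/N = 513.12 s = 8.5520 min ≈ 8.55 min.

8.55 min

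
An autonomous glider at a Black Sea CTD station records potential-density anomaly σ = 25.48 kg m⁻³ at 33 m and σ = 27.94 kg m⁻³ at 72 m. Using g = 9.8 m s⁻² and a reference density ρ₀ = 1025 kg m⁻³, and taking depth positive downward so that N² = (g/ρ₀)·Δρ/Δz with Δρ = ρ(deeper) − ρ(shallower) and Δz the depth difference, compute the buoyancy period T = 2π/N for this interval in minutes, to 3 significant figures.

Δρ = 1027.94 − 1025.48 = 2.46 kg m⁻³ over Δz = 72 − 33 = 39 m.
N² = (9.8/1025) × (2.46/39) = 6.0308 × 10⁻⁴ s⁻².
N = √(6.0308 × 10⁻⁴) = 0.024558 rad s⁻¹, so T = 2π/N = 255.85 s = 4.2642 min ≈ 4.26 min.

4.26 min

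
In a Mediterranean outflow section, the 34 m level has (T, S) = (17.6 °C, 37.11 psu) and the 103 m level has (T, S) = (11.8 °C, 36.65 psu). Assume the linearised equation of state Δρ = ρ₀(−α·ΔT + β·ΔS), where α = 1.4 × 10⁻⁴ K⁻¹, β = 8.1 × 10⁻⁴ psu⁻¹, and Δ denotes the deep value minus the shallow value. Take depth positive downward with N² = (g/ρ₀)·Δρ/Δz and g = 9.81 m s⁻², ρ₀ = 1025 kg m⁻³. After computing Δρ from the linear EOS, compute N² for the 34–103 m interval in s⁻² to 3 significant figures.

ΔT = -5.8 K, ΔS = -0.46 psu (deep − shallow).
Δρ/ρ₀ = −αΔT + βΔS = 8.12 × 10⁻⁴ − 3.726 × 10⁻⁴ = 4.394 × 10⁻⁴, so Δρ ≈ 0.4504 kg m⁻³.
N² = (g/ρ₀)·Δρ/Δz = g·(Δρ/ρ₀)/Δz = 9.81 × 4.394 × 10⁻⁴ / 69 = 6.2471 × 10⁻⁵ s⁻² ≈ 6.25 × 10⁻⁵ s⁻².

6.25 × 10⁻⁵ s⁻²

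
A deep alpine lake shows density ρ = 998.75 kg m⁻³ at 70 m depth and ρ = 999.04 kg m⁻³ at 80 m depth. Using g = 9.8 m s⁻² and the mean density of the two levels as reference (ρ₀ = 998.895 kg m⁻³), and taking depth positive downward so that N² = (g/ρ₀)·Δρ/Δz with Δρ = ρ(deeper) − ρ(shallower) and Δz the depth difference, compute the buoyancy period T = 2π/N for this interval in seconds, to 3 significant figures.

Δρ = 999.04 − 998.75 = 0.29 kg m⁻³ over Δz = 80 − 70 = 10 m.
N² = (9.8/998.895) × (0.29/10) = 2.8451 × 10⁻⁴ s⁻².
N = √(2.8451 × 10⁻⁴) = 0.016867 rad s⁻¹, so T = 2π/N = 372.51 s ≈ 373 s.

373 s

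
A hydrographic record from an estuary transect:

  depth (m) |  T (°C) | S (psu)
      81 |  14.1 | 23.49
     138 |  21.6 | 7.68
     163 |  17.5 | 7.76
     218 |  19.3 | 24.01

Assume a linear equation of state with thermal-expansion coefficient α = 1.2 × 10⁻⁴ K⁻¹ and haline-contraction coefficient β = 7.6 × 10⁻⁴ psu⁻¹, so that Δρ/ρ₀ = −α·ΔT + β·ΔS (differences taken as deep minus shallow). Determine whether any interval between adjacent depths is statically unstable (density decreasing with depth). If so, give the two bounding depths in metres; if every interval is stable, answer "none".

Evaluate Δρ/ρ₀ = −αΔT + βΔS across each adjacent pair:
  81–138 m: −αΔT+βΔS = −(1.2 × 10⁻⁴)(+7.5)+(7.6 × 10⁻⁴)(-15.81) = -0.013 → UNSTABLE
  138–163 m: −αΔT+βΔS = −(1.2 × 10⁻⁴)(-4.1)+(7.6 × 10⁻⁴)(+0.08) = 5.5 × 10⁻⁴ → stable
  163–218 m: −αΔT+βΔS = −(1.2 × 10⁻⁴)(+1.8)+(7.6 × 10⁻⁴)(+16.25) = 0.012 → stable
The 81–138 m interval has Δρ < 0: lighter water underlies denser water.

81–138 m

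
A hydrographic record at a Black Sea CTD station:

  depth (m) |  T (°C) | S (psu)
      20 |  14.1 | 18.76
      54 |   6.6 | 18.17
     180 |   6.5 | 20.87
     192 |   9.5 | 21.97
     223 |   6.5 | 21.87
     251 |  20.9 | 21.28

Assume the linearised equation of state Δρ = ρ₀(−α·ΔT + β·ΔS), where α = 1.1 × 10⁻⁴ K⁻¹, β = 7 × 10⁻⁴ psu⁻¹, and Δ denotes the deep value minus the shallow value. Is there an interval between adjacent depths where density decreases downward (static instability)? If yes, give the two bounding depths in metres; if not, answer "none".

Evaluate Δρ/ρ₀ = −αΔT + βΔS across each adjacent pair:
  20–54 m: −αΔT+βΔS = −(1.1 × 10⁻⁴)(-7.5)+(7 × 10⁻⁴)(-0.59) = 4.1 × 10⁻⁴ → stable
  54–180 m: −αΔT+βΔS = −(1.1 × 10⁻⁴)(-0.1)+(7 × 10⁻⁴)(+2.70) = 1.9 × 10⁻³ → stable
  180–192 m: −αΔT+βΔS = −(1.1 × 10⁻⁴)(+3.0)+(7 × 10⁻⁴)(+1.10) = 4.4 × 10⁻⁴ → stable
  192–223 m: −αΔT+βΔS = −(1.1 × 10⁻⁴)(-3.0)+(7 × 10⁻⁴)(-0.10) = 2.6 × 10⁻⁴ → stable
  223–251 m: −αΔT+βΔS = −(1.1 × 10⁻⁴)(+14.4)+(7 × 10⁻⁴)(-0.59) = -2.0 × 10⁻³ → UNSTABLE
The 223–251 m interval has Δρ < 0: lighter water underlies denser water.

223–251 m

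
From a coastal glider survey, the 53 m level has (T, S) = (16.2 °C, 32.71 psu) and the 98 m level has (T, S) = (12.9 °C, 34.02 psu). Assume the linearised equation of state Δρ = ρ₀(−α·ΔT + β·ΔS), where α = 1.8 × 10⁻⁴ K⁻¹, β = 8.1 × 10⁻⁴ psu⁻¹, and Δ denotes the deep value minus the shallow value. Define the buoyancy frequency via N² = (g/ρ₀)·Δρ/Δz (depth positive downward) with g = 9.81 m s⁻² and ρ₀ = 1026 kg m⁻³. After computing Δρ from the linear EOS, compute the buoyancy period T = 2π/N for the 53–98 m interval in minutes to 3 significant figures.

ΔT = -3.3 K, ΔS = +1.31 psu (deep − shallow).
Δρ/ρ₀ = −αΔT + βΔS = 5.94 × 10⁻⁴ + 1.0611 × 10⁻³ = 1.6551 × 10⁻³, so Δρ ≈ 1.698 kg m⁻³.
N² = (g/ρ₀)·Δρ/Δz = g·(Δρ/ρ₀)/Δz = 9.81 × 1.6551 × 10⁻³ / 45 = 3.6081 × 10⁻⁴ s⁻².
N = √(3.6081 × 10⁻⁴) = 0.018995 rad s⁻¹ → T = 2π/N = 330.78 s = 5.5130 min ≈ 5.51 min.

5.51 min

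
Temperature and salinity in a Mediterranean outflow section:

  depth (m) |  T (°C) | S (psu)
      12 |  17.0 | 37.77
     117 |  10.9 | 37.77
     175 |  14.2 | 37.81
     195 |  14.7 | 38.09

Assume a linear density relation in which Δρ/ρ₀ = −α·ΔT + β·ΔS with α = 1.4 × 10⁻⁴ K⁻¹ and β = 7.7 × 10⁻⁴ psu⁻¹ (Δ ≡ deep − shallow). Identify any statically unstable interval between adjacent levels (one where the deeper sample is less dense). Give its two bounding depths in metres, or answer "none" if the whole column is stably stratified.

Evaluate Δρ/ρ₀ = −αΔT + βΔS across each adjacent pair:
  12–117 m: −αΔT+βΔS = −(1.4 × 10⁻⁴)(-6.1)+(7.7 × 10⁻⁴)(+0.00) = 8.5 × 10⁻⁴ → stable
  117–175 m: −αΔT+βΔS = −(1.4 × 10⁻⁴)(+3.3)+(7.7 × 10⁻⁴)(+0.04) = -4.3 × 10⁻⁴ → UNSTABLE
  175–195 m: −αΔT+βΔS = −(1.4 × 10⁻⁴)(+0.5)+(7.7 × 10⁻⁴)(+0.28) = 1.5 × 10⁻⁴ → stable
The 117–175 m interval has Δρ < 0: lighter water underlies denser water.

117–175 m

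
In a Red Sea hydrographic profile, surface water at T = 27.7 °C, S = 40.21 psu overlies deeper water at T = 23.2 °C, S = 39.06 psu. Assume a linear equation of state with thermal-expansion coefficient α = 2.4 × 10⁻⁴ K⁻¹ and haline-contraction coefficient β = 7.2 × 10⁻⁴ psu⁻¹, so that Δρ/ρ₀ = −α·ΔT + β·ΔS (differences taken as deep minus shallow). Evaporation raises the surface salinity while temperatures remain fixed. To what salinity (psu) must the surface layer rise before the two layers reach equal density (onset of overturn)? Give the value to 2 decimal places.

40.56 psu

Neutral buoyancy requires −α(T_deep − T_surf) + β(S_deep − S_surf′) = 0.
S_surf′ = S_deep − (α/β)·ΔT = 39.06 − (2.4 × 10⁻⁴/7.2 × 10⁻⁴)·(-4.5) = 40.5600 psu.
Increase required: 40.5600 − 40.21 = 0.3500 psu.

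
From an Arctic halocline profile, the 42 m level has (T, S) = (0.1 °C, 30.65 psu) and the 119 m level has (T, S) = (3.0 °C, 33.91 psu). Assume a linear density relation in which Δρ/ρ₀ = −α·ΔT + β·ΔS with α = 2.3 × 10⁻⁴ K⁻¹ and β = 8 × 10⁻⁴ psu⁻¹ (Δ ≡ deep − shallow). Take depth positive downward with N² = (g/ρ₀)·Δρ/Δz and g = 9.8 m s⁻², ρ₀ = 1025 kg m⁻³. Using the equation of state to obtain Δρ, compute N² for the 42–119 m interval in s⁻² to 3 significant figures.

2.47 × 10⁻⁴ s⁻²

ΔT = +2.9 K, ΔS = +3.26 psu (deep − shallow).
Δρ/ρ₀ = −αΔT + βΔS = -6.67 × 10⁻⁴ + 2.608 × 10⁻³ = 1.941 × 10⁻³, so Δρ ≈ 1.990 kg m⁻³.
N² = (g/ρ₀)·Δρ/Δz = g·(Δρ/ρ₀)/Δz = 9.8 × 1.941 × 10⁻³ / 77 = 2.4704 × 10⁻⁴ s⁻² ≈ 2.47 × 10⁻⁴ s⁻².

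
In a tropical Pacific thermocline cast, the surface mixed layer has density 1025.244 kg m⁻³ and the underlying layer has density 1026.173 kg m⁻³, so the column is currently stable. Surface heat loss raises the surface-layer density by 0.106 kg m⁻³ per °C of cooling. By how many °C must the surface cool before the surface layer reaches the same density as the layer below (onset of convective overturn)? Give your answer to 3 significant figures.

8.76 °C

Density deficit of the surface layer: 1026.173 − 1025.244 = 0.929 kg m⁻³.
Required change = 0.929 / 0.106 = 8.76 °C.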